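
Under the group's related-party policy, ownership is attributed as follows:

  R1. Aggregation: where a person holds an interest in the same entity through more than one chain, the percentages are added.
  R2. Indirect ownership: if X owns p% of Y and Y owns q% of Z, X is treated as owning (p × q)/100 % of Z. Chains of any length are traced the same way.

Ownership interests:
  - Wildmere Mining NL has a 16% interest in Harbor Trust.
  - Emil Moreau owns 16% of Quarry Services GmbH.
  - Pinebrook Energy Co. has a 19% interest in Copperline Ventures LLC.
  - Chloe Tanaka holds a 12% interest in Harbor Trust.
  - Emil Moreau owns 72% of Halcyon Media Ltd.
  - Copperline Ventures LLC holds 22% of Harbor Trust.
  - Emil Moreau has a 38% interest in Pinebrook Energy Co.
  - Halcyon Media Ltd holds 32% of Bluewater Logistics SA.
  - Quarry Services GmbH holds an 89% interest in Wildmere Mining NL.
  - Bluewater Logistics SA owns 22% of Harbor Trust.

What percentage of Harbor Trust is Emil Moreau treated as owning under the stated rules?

Chain via Pinebrook Energy Co. → Copperline Ventures LLC (R2): 38% × 19% × 22% = 1.5884% of Harbor Trust.
Chain via Quarry Services GmbH → Wildmere Mining NL (R2): 16% × 89% × 16% = 2.2784% of Harbor Trust.
Chain via Halcyon Media Ltd → Bluewater Logistics SA (R2): 72% × 32% × 22% = 5.0688% of Harbor Trust.
Aggregating (R1): 1.5884% + 2.2784% + 5.0688% = 8.9356%.

8.9356%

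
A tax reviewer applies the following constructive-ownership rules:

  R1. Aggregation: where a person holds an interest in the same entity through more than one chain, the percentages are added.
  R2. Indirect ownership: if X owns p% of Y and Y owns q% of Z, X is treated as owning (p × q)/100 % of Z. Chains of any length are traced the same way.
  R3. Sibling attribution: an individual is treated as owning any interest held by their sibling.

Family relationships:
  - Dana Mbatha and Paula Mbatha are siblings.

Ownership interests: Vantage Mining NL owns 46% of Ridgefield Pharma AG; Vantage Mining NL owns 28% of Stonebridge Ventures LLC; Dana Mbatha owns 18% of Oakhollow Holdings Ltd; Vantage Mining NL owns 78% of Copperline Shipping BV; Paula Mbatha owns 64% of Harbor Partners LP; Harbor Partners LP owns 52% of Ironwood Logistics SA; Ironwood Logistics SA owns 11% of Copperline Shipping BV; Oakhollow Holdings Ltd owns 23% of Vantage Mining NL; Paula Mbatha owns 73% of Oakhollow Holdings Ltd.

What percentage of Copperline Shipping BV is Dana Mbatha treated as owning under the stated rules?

19.9862%

By sibling attribution (R3), Dana Mbatha is treated as also owning Paula Mbatha's interest in Oakhollow Holdings Ltd, giving 18% + 73% = 91%.
By sibling attribution (R3), Dana Mbatha is treated as owning Paula Mbatha's 64% interest in Harbor Partners LP.
Chain via Oakhollow Holdings Ltd → Vantage Mining NL (R2): 91% × 23% × 78% = 16.3254% of Copperline Shipping BV.
Chain via Harbor Partners LP → Ironwood Logistics SA (R2): 64% × 52% × 11% = 3.6608% of Copperline Shipping BV.
Aggregating (R1): 16.3254% + 3.6608% = 19.9862%.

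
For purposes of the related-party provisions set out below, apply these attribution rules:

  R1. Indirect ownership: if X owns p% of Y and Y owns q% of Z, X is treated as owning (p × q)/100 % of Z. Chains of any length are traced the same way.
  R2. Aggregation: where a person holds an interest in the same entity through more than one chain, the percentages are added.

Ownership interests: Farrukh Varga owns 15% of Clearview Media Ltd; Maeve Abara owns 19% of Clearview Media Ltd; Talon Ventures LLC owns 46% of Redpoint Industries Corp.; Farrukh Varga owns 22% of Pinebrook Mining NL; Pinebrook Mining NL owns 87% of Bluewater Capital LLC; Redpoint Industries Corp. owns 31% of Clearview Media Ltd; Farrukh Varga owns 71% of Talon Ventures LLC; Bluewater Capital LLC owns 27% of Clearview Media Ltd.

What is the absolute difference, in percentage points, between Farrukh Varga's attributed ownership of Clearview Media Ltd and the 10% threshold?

Chain via Talon Ventures LLC → Redpoint Industries Corp. (R1): 71% × 46% × 31% = 10.1246% of Clearview Media Ltd.
Chain via Pinebrook Mining NL → Bluewater Capital LLC (R1): 22% × 87% × 27% = 5.1678% of Clearview Media Ltd.
Direct interest in Clearview Media Ltd: 15%.
Aggregating (R2): 10.1246% + 5.1678% + 15% = 30.2924%.
30.2924% exceeds the 10% threshold by 20.2924 percentage points.

20.2924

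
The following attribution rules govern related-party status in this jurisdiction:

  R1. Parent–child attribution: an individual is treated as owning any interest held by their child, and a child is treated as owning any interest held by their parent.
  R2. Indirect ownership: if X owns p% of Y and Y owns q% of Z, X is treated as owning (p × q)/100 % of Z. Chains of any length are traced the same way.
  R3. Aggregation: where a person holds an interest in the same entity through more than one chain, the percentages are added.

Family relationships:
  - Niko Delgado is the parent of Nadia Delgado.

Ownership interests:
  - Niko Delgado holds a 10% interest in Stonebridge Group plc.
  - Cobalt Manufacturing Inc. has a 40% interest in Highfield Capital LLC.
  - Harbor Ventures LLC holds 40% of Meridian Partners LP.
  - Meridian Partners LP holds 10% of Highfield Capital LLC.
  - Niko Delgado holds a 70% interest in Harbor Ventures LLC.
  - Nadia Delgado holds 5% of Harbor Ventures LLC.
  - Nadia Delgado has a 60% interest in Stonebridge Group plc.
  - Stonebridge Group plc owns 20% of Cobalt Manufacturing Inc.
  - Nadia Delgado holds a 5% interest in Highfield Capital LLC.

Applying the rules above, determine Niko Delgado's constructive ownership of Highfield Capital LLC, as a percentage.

13.6%

By parent–child attribution (R1), Niko Delgado is treated as also owning Nadia Delgado's interest in Harbor Ventures LLC, giving 70% + 5% = 75%.
By parent–child attribution (R1), Niko Delgado is treated as also owning Nadia Delgado's interest in Stonebridge Group plc, giving 10% + 60% = 70%.
By parent–child attribution (R1), Niko Delgado is treated as owning Nadia Delgado's 5% interest in Highfield Capital LLC.
Chain via Harbor Ventures LLC → Meridian Partners LP (R2): 75% × 40% × 10% = 3% of Highfield Capital LLC.
Chain via Stonebridge Group plc → Cobalt Manufacturing Inc. (R2): 70% × 20% × 40% = 5.6% of Highfield Capital LLC.
Direct interest in Highfield Capital LLC: 5%.
Aggregating (R3): 3% + 5.6% + 5% = 13.6%.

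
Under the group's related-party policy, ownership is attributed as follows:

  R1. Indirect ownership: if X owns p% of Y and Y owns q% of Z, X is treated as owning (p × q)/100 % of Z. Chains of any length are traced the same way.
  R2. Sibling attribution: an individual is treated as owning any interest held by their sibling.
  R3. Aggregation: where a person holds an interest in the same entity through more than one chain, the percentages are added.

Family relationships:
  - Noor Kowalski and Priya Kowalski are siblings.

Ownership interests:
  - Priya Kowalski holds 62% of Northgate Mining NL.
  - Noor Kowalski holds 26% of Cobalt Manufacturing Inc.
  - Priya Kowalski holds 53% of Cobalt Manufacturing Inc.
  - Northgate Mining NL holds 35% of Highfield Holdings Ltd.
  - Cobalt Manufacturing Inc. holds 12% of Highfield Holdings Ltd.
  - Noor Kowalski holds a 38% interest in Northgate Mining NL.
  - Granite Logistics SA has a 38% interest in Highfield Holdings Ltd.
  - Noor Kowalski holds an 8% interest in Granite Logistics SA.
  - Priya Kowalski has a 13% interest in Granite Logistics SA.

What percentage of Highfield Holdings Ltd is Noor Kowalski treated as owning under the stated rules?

By sibling attribution (R2), Noor Kowalski is treated as also owning Priya Kowalski's interest in Granite Logistics SA, giving 8% + 13% = 21%.
By sibling attribution (R2), Noor Kowalski is treated as also owning Priya Kowalski's interest in Northgate Mining NL, giving 38% + 62% = 100%.
By sibling attribution (R2), Noor Kowalski is treated as also owning Priya Kowalski's interest in Cobalt Manufacturing Inc, giving 26% + 53% = 79%.
Chain via Granite Logistics SA (R1): 21% × 38% = 7.98% of Highfield Holdings Ltd.
Chain via Northgate Mining NL (R1): 100% × 35% = 35% of Highfield Holdings Ltd.
Chain via Cobalt Manufacturing Inc. (R1): 79% × 12% = 9.48% of Highfield Holdings Ltd.
Aggregating (R3): 7.98% + 35% + 9.48% = 52.46%.

52.46%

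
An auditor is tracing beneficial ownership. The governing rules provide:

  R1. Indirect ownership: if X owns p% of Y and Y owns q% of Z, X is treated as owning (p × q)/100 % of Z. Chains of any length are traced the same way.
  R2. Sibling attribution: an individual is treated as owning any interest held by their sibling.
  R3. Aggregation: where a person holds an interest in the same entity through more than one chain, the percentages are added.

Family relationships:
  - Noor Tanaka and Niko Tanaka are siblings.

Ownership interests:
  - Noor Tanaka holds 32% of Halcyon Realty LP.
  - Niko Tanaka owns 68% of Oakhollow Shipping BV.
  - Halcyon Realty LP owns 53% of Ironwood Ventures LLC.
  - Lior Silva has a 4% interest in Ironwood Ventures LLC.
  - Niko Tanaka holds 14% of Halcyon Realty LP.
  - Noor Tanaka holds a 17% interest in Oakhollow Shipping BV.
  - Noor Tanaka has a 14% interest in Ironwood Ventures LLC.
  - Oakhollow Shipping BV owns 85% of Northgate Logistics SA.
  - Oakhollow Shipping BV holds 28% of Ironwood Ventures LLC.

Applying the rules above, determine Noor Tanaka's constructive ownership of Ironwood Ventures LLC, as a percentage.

By sibling attribution (R2), Noor Tanaka is treated as also owning Niko Tanaka's interest in Halcyon Realty LP, giving 32% + 14% = 46%.
By sibling attribution (R2), Noor Tanaka is treated as also owning Niko Tanaka's interest in Oakhollow Shipping BV, giving 17% + 68% = 85%.
Chain via Halcyon Realty LP (R1): 46% × 53% = 24.38% of Ironwood Ventures LLC.
Chain via Oakhollow Shipping BV (R1): 85% × 28% = 23.8% of Ironwood Ventures LLC.
Direct interest in Ironwood Ventures LLC: 14%.
Aggregating (R3): 24.38% + 23.8% + 14% = 62.18%.

62.18%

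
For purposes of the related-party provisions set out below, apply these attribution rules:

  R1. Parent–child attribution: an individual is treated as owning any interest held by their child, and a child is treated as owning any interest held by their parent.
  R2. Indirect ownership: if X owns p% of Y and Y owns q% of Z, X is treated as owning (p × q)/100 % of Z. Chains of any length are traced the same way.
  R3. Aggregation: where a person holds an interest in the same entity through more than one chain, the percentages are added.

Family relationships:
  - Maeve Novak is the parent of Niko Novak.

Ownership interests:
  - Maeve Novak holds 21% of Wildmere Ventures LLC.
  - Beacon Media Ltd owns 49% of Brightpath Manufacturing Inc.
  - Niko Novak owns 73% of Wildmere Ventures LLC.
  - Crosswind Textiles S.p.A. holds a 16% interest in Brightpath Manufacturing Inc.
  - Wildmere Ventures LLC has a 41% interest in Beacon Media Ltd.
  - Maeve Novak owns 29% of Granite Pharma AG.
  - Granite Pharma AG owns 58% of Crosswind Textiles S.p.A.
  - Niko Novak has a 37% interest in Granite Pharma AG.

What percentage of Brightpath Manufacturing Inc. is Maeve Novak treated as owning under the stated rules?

By parent–child attribution (R1), Maeve Novak is treated as also owning Niko Novak's interest in Granite Pharma AG, giving 29% + 37% = 66%.
By parent–child attribution (R1), Maeve Novak is treated as also owning Niko Novak's interest in Wildmere Ventures LLC, giving 21% + 73% = 94%.
Chain via Granite Pharma AG → Crosswind Textiles S.p.A. (R2): 66% × 58% × 16% = 6.1248% of Brightpath Manufacturing Inc.
Chain via Wildmere Ventures LLC → Beacon Media Ltd (R2): 94% × 41% × 49% = 18.8846% of Brightpath Manufacturing Inc.
Aggregating (R3): 6.1248% + 18.8846% = 25.0094%.

25.0094%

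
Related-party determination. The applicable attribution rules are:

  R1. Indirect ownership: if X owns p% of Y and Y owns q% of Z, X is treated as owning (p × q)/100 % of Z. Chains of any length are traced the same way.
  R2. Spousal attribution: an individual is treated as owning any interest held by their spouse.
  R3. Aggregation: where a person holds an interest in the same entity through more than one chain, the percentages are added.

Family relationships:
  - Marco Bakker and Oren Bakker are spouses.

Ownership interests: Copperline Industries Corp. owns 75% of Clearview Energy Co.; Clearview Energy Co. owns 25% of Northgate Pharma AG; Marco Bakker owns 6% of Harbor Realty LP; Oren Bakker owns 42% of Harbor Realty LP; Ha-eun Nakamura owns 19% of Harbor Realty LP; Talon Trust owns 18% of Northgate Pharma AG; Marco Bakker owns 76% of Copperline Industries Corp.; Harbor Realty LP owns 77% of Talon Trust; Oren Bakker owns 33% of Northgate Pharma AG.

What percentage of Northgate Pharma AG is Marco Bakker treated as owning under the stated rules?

53.9028%

By spousal attribution (R2), Marco Bakker is treated as also owning Oren Bakker's interest in Harbor Realty LP, giving 6% + 42% = 48%.
By spousal attribution (R2), Marco Bakker is treated as owning Oren Bakker's 33% interest in Northgate Pharma AG.
Chain via Copperline Industries Corp. → Clearview Energy Co. (R1): 76% × 75% × 25% = 14.25% of Northgate Pharma AG.
Chain via Harbor Realty LP → Talon Trust (R1): 48% × 77% × 18% = 6.6528% of Northgate Pharma AG.
Direct interest in Northgate Pharma AG: 33%.
Aggregating (R3): 14.25% + 6.6528% + 33% = 53.9028%.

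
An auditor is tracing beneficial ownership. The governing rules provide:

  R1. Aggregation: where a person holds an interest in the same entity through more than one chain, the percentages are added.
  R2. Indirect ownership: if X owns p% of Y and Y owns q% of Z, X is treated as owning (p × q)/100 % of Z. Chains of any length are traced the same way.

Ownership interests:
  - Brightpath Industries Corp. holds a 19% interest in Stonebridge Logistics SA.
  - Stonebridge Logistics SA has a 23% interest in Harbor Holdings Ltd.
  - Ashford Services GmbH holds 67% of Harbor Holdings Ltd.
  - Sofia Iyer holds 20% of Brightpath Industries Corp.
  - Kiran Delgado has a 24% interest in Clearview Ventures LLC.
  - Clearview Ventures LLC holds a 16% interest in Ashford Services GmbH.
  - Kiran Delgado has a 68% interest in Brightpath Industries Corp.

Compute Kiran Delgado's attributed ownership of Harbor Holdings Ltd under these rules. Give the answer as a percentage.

5.5444%

Chain via Clearview Ventures LLC → Ashford Services GmbH (R2): 24% × 16% × 67% = 2.5728% of Harbor Holdings Ltd.
Chain via Brightpath Industries Corp. → Stonebridge Logistics SA (R2): 68% × 19% × 23% = 2.9716% of Harbor Holdings Ltd.
Aggregating (R1): 2.5728% + 2.9716% = 5.5444%.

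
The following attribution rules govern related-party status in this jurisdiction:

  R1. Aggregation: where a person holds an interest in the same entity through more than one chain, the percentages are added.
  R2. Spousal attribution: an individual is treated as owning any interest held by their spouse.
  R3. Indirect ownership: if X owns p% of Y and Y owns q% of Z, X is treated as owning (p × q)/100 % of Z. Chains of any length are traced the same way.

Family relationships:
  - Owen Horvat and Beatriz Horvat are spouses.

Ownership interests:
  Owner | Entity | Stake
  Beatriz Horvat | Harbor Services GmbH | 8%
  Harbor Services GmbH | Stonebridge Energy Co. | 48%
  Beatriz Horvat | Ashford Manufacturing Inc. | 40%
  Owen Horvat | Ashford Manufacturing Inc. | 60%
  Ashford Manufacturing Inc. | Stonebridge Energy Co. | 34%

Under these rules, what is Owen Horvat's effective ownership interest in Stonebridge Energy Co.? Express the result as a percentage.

37.84%

By spousal attribution (R2), Owen Horvat is treated as also owning Beatriz Horvat's interest in Ashford Manufacturing Inc, giving 60% + 40% = 100%.
By spousal attribution (R2), Owen Horvat is treated as owning Beatriz Horvat's 8% interest in Harbor Services GmbH.
Chain via Ashford Manufacturing Inc. (R3): 100% × 34% = 34% of Stonebridge Energy Co.
Chain via Harbor Services GmbH (R3): 8% × 48% = 3.84% of Stonebridge Energy Co.
Aggregating (R1): 34% + 3.84% = 37.84%.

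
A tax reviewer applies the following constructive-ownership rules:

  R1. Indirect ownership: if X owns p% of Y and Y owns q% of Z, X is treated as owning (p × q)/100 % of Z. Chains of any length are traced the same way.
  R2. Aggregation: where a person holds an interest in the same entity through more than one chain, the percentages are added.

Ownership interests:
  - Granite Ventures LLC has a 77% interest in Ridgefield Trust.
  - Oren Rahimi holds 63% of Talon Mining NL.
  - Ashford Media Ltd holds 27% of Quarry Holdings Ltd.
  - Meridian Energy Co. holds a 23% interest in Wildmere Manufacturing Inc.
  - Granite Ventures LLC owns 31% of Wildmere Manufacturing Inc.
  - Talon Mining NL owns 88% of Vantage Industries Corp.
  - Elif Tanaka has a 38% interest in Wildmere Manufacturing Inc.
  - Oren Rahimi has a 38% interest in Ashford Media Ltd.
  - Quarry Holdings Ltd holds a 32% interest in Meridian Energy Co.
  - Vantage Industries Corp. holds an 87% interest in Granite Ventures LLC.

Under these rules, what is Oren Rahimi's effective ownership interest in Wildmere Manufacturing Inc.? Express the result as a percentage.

15.707304%

Chain via Ashford Media Ltd → Quarry Holdings Ltd → Meridian Energy Co. (R1): 38% × 27% × 32% × 23% = 0.755136% of Wildmere Manufacturing Inc.
Chain via Talon Mining NL → Vantage Industries Corp. → Granite Ventures LLC (R1): 63% × 88% × 87% × 31% = 14.952168% of Wildmere Manufacturing Inc.
Aggregating (R2): 0.755136% + 14.952168% = 15.707304%.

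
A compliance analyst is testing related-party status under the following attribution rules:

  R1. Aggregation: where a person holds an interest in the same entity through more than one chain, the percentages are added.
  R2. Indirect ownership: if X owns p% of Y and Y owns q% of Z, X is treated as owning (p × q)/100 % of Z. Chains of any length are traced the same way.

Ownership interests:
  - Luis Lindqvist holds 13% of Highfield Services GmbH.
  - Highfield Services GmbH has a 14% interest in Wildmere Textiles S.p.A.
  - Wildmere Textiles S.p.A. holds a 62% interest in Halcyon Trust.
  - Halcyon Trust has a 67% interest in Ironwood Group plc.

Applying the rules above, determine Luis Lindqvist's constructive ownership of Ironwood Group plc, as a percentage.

Chain via Highfield Services GmbH → Wildmere Textiles S.p.A. → Halcyon Trust (R2): 13% × 14% × 62% × 67% = 0.756028% of Ironwood Group plc.

0.756028%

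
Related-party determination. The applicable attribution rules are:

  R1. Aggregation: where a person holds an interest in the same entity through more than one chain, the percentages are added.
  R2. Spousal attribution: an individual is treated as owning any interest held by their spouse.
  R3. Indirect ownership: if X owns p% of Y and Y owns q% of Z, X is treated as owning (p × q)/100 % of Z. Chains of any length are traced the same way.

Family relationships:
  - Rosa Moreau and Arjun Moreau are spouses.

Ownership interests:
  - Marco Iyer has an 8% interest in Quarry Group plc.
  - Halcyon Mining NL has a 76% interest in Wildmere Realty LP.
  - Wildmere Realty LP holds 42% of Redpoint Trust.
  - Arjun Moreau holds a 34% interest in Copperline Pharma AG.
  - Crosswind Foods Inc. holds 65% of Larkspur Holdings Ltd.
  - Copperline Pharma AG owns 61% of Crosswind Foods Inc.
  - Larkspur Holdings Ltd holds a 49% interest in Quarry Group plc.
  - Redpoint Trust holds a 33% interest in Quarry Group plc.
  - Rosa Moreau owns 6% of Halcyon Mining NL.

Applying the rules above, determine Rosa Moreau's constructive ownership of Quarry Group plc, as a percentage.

7.237706%

By spousal attribution (R2), Rosa Moreau is treated as owning Arjun Moreau's 34% interest in Copperline Pharma AG.
Chain via Halcyon Mining NL → Wildmere Realty LP → Redpoint Trust (R3): 6% × 76% × 42% × 33% = 0.632016% of Quarry Group plc.
Chain via Copperline Pharma AG → Crosswind Foods Inc. → Larkspur Holdings Ltd (R3): 34% × 61% × 65% × 49% = 6.60569% of Quarry Group plc.
Aggregating (R1): 0.632016% + 6.60569% = 7.237706%.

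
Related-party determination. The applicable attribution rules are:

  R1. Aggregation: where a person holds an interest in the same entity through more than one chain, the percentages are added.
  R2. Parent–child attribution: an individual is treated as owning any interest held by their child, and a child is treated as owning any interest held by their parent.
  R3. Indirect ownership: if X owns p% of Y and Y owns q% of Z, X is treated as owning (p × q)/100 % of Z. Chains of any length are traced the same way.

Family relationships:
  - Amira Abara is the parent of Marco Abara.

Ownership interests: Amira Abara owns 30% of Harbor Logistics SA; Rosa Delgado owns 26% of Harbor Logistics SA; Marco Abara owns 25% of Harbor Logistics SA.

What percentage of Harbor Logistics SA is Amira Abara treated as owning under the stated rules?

By parent–child attribution (R2), Amira Abara is treated as also owning Marco Abara's interest in Harbor Logistics SA, giving 30% + 25% = 55%.
Direct interest in Harbor Logistics SA: 55%.

55%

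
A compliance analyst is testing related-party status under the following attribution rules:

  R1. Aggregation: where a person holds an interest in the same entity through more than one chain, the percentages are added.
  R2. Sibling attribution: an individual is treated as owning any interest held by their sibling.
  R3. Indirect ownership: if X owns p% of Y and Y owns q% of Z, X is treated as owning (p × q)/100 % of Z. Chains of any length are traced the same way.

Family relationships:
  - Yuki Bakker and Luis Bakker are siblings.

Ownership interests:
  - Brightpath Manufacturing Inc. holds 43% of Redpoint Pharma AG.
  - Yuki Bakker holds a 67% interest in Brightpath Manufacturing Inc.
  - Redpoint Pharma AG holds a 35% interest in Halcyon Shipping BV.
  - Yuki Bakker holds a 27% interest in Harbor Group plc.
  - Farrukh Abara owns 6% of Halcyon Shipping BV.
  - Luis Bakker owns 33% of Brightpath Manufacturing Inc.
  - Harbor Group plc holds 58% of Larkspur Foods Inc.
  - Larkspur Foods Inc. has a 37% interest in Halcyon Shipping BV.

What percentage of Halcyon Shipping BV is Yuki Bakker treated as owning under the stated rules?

By sibling attribution (R2), Yuki Bakker is treated as also owning Luis Bakker's interest in Brightpath Manufacturing Inc, giving 67% + 33% = 100%.
Chain via Brightpath Manufacturing Inc. → Redpoint Pharma AG (R3): 100% × 43% × 35% = 15.05% of Halcyon Shipping BV.
Chain via Harbor Group plc → Larkspur Foods Inc. (R3): 27% × 58% × 37% = 5.7942% of Halcyon Shipping BV.
Aggregating (R1): 15.05% + 5.7942% = 20.8442%.

20.8442%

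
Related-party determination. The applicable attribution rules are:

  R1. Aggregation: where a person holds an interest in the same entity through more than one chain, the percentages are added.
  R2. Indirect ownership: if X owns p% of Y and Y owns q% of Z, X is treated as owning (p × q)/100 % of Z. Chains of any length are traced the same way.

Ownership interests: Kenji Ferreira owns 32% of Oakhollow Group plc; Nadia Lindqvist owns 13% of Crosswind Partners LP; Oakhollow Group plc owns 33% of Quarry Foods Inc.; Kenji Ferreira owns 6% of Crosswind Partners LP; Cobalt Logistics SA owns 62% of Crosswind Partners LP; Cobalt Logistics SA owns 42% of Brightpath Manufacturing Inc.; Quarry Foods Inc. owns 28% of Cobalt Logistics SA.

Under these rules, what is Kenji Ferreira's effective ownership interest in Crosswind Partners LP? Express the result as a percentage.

7.833216%

Chain via Oakhollow Group plc → Quarry Foods Inc. → Cobalt Logistics SA (R2): 32% × 33% × 28% × 62% = 1.833216% of Crosswind Partners LP.
Direct interest in Crosswind Partners LP: 6%.
Aggregating (R1): 1.833216% + 6% = 7.833216%.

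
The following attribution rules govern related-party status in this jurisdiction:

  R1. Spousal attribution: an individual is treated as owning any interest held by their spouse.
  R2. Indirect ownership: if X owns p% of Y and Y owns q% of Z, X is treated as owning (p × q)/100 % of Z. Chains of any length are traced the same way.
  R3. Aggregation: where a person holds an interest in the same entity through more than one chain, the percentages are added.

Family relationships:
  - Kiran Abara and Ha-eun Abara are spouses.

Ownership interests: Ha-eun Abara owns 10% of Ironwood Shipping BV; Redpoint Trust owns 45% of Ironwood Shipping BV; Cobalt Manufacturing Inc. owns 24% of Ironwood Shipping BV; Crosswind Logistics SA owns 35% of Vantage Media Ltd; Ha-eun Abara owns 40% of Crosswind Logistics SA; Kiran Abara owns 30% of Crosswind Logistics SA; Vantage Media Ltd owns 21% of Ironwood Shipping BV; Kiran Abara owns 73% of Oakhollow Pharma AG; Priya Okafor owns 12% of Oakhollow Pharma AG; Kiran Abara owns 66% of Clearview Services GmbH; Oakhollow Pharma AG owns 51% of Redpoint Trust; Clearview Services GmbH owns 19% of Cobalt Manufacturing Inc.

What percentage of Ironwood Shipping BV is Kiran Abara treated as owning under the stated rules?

34.9081%

By spousal attribution (R1), Kiran Abara is treated as also owning Ha-eun Abara's interest in Crosswind Logistics SA, giving 30% + 40% = 70%.
By spousal attribution (R1), Kiran Abara is treated as owning Ha-eun Abara's 10% interest in Ironwood Shipping BV.
Chain via Crosswind Logistics SA → Vantage Media Ltd (R2): 70% × 35% × 21% = 5.145% of Ironwood Shipping BV.
Chain via Clearview Services GmbH → Cobalt Manufacturing Inc. (R2): 66% × 19% × 24% = 3.0096% of Ironwood Shipping BV.
Chain via Oakhollow Pharma AG → Redpoint Trust (R2): 73% × 51% × 45% = 16.7535% of Ironwood Shipping BV.
Direct interest in Ironwood Shipping BV: 10%.
Aggregating (R3): 5.145% + 3.0096% + 16.7535% + 10% = 34.9081%.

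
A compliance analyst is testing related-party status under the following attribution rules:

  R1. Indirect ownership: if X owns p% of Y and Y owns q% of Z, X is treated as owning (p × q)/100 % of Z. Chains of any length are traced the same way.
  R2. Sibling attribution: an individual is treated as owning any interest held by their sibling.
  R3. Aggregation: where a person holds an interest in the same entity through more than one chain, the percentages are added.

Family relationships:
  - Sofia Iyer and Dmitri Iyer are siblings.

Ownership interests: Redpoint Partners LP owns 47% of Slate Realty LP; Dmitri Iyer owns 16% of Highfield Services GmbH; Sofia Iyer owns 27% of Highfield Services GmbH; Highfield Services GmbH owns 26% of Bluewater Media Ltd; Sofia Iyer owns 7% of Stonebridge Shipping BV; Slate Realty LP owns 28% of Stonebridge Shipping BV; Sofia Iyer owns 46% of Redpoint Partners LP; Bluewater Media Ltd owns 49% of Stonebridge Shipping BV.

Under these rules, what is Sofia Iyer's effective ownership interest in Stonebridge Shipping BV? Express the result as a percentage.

18.5318%

By sibling attribution (R2), Sofia Iyer is treated as also owning Dmitri Iyer's interest in Highfield Services GmbH, giving 27% + 16% = 43%.
Chain via Redpoint Partners LP → Slate Realty LP (R1): 46% × 47% × 28% = 6.0536% of Stonebridge Shipping BV.
Chain via Highfield Services GmbH → Bluewater Media Ltd (R1): 43% × 26% × 49% = 5.4782% of Stonebridge Shipping BV.
Direct interest in Stonebridge Shipping BV: 7%.
Aggregating (R3): 6.0536% + 5.4782% + 7% = 18.5318%.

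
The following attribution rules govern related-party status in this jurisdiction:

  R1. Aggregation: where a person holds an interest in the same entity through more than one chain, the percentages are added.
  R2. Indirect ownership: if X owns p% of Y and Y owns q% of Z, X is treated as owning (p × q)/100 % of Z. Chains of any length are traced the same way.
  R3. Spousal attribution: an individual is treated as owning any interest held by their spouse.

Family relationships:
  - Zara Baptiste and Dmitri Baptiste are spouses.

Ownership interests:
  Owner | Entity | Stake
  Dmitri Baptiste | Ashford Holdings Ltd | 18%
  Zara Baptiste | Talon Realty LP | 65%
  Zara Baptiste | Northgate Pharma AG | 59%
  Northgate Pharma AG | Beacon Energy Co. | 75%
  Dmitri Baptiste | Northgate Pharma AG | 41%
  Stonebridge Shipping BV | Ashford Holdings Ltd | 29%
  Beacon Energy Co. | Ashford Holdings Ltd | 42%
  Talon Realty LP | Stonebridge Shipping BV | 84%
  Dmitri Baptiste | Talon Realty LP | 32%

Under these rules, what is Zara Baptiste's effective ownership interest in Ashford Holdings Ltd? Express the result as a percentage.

By spousal attribution (R3), Zara Baptiste is treated as also owning Dmitri Baptiste's interest in Talon Realty LP, giving 65% + 32% = 97%.
By spousal attribution (R3), Zara Baptiste is treated as also owning Dmitri Baptiste's interest in Northgate Pharma AG, giving 59% + 41% = 100%.
By spousal attribution (R3), Zara Baptiste is treated as owning Dmitri Baptiste's 18% interest in Ashford Holdings Ltd.
Chain via Talon Realty LP → Stonebridge Shipping BV (R2): 97% × 84% × 29% = 23.6292% of Ashford Holdings Ltd.
Chain via Northgate Pharma AG → Beacon Energy Co. (R2): 100% × 75% × 42% = 31.5% of Ashford Holdings Ltd.
Direct interest in Ashford Holdings Ltd: 18%.
Aggregating (R1): 23.6292% + 31.5% + 18% = 73.1292%.

73.1292%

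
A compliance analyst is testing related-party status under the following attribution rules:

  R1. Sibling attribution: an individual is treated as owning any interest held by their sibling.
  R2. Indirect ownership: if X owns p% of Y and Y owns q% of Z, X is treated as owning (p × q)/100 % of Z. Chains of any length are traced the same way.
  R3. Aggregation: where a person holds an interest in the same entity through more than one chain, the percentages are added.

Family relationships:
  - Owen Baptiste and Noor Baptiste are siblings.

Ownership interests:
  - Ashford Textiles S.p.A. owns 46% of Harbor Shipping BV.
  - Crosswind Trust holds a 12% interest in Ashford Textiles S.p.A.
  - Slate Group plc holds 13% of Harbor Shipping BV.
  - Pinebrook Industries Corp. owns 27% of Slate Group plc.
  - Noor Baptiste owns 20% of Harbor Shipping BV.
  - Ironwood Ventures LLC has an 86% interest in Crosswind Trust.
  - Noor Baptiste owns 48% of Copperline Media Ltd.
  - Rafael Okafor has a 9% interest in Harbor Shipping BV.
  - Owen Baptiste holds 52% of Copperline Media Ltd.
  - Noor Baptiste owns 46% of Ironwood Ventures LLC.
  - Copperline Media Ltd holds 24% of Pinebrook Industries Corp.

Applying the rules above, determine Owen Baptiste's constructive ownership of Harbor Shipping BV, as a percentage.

23.026112%

By sibling attribution (R1), Owen Baptiste is treated as also owning Noor Baptiste's interest in Copperline Media Ltd, giving 52% + 48% = 100%.
By sibling attribution (R1), Owen Baptiste is treated as owning Noor Baptiste's 46% interest in Ironwood Ventures LLC.
By sibling attribution (R1), Owen Baptiste is treated as owning Noor Baptiste's 20% interest in Harbor Shipping BV.
Chain via Copperline Media Ltd → Pinebrook Industries Corp. → Slate Group plc (R2): 100% × 24% × 27% × 13% = 0.8424% of Harbor Shipping BV.
Chain via Ironwood Ventures LLC → Crosswind Trust → Ashford Textiles S.p.A. (R2): 46% × 86% × 12% × 46% = 2.183712% of Harbor Shipping BV.
Direct interest in Harbor Shipping BV: 20%.
Aggregating (R3): 0.8424% + 2.183712% + 20% = 23.026112%.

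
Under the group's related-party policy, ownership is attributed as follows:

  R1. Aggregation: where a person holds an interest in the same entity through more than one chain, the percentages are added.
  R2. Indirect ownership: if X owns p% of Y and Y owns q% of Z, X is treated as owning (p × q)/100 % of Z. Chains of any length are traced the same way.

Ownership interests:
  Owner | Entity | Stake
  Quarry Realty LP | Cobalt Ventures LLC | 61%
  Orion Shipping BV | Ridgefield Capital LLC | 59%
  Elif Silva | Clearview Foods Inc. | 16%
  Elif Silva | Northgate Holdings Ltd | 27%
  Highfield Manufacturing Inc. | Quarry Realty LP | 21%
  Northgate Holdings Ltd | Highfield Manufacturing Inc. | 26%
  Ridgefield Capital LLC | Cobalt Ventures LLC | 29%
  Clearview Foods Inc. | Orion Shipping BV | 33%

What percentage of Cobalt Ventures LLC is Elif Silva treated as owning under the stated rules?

1.80267%

Chain via Clearview Foods Inc. → Orion Shipping BV → Ridgefield Capital LLC (R2): 16% × 33% × 59% × 29% = 0.903408% of Cobalt Ventures LLC.
Chain via Northgate Holdings Ltd → Highfield Manufacturing Inc. → Quarry Realty LP (R2): 27% × 26% × 21% × 61% = 0.899262% of Cobalt Ventures LLC.
Aggregating (R1): 0.903408% + 0.899262% = 1.80267%.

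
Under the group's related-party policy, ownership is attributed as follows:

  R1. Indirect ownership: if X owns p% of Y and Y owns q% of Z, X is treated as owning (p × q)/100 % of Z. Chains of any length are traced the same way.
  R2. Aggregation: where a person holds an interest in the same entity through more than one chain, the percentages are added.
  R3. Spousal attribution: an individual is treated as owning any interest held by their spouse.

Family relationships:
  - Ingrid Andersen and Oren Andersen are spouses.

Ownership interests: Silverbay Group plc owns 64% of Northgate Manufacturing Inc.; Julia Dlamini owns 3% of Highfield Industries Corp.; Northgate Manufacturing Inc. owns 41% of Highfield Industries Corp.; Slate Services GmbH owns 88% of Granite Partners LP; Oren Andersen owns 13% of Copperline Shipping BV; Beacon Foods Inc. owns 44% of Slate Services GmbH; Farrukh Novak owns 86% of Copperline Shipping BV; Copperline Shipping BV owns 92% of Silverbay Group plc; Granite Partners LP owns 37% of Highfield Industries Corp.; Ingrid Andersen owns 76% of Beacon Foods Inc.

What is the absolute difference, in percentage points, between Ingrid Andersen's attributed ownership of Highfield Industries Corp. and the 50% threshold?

By spousal attribution (R3), Ingrid Andersen is treated as owning Oren Andersen's 13% interest in Copperline Shipping BV.
Chain via Beacon Foods Inc. → Slate Services GmbH → Granite Partners LP (R1): 76% × 44% × 88% × 37% = 10.888064% of Highfield Industries Corp.
Chain via Copperline Shipping BV → Silverbay Group plc → Northgate Manufacturing Inc. (R1): 13% × 92% × 64% × 41% = 3.138304% of Highfield Industries Corp.
Aggregating (R2): 10.888064% + 3.138304% = 14.026368%.
14.026368% falls short of the 50% threshold by 35.973632 percentage points.

35.973632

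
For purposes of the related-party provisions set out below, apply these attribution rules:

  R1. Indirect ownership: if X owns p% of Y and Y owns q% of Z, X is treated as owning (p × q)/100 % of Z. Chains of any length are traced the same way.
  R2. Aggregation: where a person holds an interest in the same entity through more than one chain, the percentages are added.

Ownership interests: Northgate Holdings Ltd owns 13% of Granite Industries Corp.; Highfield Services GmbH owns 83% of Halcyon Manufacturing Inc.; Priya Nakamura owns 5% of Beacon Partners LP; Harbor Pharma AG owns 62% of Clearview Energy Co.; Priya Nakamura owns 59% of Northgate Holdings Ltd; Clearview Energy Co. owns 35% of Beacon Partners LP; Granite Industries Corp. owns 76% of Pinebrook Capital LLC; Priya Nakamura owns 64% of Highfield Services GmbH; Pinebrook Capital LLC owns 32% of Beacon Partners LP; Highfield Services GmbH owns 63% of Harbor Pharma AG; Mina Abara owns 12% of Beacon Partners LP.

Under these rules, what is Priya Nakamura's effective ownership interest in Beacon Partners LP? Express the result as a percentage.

Chain via Northgate Holdings Ltd → Granite Industries Corp. → Pinebrook Capital LLC (R1): 59% × 13% × 76% × 32% = 1.865344% of Beacon Partners LP.
Chain via Highfield Services GmbH → Harbor Pharma AG → Clearview Energy Co. (R1): 64% × 63% × 62% × 35% = 8.74944% of Beacon Partners LP.
Direct interest in Beacon Partners LP: 5%.
Aggregating (R2): 1.865344% + 8.74944% + 5% = 15.614784%.

15.614784%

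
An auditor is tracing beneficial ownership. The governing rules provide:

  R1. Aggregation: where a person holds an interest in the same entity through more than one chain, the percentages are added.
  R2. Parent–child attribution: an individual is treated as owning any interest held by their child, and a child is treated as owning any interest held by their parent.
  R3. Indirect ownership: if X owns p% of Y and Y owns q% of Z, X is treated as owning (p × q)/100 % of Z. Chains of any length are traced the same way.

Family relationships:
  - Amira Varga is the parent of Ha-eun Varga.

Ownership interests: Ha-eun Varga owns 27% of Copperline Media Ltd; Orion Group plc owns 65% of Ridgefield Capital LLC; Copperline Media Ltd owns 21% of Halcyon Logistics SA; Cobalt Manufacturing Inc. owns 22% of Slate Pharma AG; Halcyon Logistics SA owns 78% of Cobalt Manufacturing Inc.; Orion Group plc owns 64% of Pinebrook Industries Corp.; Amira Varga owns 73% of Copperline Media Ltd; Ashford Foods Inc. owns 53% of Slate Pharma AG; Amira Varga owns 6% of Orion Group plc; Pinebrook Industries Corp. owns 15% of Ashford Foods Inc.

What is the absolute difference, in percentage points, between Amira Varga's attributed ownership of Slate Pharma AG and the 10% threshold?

By parent–child attribution (R2), Amira Varga is treated as also owning Ha-eun Varga's interest in Copperline Media Ltd, giving 73% + 27% = 100%.
Chain via Orion Group plc → Pinebrook Industries Corp. → Ashford Foods Inc. (R3): 6% × 64% × 15% × 53% = 0.30528% of Slate Pharma AG.
Chain via Copperline Media Ltd → Halcyon Logistics SA → Cobalt Manufacturing Inc. (R3): 100% × 21% × 78% × 22% = 3.6036% of Slate Pharma AG.
Aggregating (R1): 0.30528% + 3.6036% = 3.90888%.
3.90888% falls short of the 10% threshold by 6.09112 percentage points.

6.09112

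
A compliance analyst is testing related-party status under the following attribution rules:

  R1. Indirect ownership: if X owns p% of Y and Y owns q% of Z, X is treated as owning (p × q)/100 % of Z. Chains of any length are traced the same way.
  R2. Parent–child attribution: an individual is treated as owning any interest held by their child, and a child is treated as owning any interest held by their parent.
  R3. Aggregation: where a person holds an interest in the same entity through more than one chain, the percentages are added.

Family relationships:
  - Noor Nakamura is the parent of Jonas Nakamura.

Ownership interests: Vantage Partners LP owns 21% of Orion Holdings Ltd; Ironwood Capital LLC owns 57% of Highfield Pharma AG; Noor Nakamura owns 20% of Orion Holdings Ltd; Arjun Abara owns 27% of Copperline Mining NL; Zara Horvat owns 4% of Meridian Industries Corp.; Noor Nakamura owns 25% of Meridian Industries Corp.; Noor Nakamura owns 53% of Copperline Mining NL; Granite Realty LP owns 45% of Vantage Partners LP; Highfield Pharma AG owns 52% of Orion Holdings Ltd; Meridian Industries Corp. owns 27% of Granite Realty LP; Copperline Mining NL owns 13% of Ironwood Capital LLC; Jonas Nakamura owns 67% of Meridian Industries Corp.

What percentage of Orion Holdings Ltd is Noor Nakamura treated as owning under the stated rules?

24.389576%

By parent–child attribution (R2), Noor Nakamura is treated as also owning Jonas Nakamura's interest in Meridian Industries Corp, giving 25% + 67% = 92%.
Chain via Meridian Industries Corp. → Granite Realty LP → Vantage Partners LP (R1): 92% × 27% × 45% × 21% = 2.34738% of Orion Holdings Ltd.
Chain via Copperline Mining NL → Ironwood Capital LLC → Highfield Pharma AG (R1): 53% × 13% × 57% × 52% = 2.042196% of Orion Holdings Ltd.
Direct interest in Orion Holdings Ltd: 20%.
Aggregating (R3): 2.34738% + 2.042196% + 20% = 24.389576%.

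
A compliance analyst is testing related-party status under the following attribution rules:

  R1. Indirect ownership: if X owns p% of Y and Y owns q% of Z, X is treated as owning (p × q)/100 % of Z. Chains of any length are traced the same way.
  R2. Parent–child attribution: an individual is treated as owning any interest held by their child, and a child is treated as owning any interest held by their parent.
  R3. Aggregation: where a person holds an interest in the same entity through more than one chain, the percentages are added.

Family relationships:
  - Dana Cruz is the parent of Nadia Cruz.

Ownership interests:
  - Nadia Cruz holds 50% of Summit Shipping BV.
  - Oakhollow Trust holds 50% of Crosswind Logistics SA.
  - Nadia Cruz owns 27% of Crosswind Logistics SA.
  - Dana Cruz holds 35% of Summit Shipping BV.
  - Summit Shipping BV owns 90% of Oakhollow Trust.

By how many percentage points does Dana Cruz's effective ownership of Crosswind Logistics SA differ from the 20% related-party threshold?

45.25

By parent–child attribution (R2), Dana Cruz is treated as also owning Nadia Cruz's interest in Summit Shipping BV, giving 35% + 50% = 85%.
By parent–child attribution (R2), Dana Cruz is treated as owning Nadia Cruz's 27% interest in Crosswind Logistics SA.
Chain via Summit Shipping BV → Oakhollow Trust (R1): 85% × 90% × 50% = 38.25% of Crosswind Logistics SA.
Direct interest in Crosswind Logistics SA: 27%.
Aggregating (R3): 38.25% + 27% = 65.25%.
65.25% exceeds the 20% threshold by 45.25 percentage points.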